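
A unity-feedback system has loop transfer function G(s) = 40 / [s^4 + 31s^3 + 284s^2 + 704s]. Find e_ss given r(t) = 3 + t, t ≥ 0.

17.6

Lowest-order denominator term is 704s, so the open loop has 1 pole at the origin → type 1 system. By superposition:
  • 3: tracked with zero error.
  • t: e_ss = 1/K_v with K_v=5/88 → 17.6.
Total e_ss = 17.6.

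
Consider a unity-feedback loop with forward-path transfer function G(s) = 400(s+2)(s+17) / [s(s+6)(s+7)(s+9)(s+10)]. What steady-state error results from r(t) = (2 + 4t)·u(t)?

The open loop has one pole at the origin → type 1 system. By superposition:
  • 2: tracked with zero error.
  • 4t: e_ss = 4/K_v with K_v=680/189 → 189/170.
Total e_ss = 189/170.

189/170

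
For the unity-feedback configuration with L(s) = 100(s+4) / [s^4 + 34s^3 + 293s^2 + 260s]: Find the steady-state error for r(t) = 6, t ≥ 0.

0

Factoring s from the denominator leaves a polynomial with constant term 260, so the system is type 1.
A type-1 system has K_p = ∞, so it tracks a step input with zero steady-state error.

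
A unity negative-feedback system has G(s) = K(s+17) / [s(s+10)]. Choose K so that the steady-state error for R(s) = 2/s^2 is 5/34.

System type = 1 (one pole at s=0).
K_v = lim_{s→0} s·G(s) = K·17 / (10) = 1.7·K.
e_ss = 2/K_v = 5/34 ⇒ K_v = 13.6 ⇒ K = 13.6/1.7 = 8.

8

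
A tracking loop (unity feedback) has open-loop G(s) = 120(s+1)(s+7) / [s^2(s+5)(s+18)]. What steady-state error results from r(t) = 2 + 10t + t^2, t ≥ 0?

System type = 2 (two poles at s=0). Treating each term separately:
  • 2: tracked with zero error.
  • 10t: tracked with zero error.
  • t^2: e_ss = 2/K_a with K_a=28/3 → 3/14.
Total e_ss = 3/14.

3/14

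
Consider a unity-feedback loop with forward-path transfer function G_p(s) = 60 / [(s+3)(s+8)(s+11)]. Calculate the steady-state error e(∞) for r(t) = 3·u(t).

System type = 0 (no poles at s=0).
K_p = lim_{s→0} G_p(s) = 60 / (3·8·11) = 5/22.
e_ss = 3/(1 + K_p) = 3/(27/22) = 22/9.

22/9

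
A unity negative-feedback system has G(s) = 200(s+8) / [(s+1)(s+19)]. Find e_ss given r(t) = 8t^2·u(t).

The open loop has no poles at the origin → type 0 system.
K_a = lim_{s→0} s^2·G(s) = 0; the steady-state error to this parabolic input grows without bound.

infinity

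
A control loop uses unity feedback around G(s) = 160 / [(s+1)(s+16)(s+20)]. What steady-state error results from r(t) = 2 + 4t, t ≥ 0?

System type = 0 (no poles at s=0). By superposition:
  • 2: e_ss = 2/(1+K_p) with K_p=0.5 → 4/3.
  • 4t: a type-0 system cannot track it, e_ss → ∞.
The unbounded component dominates.

infinity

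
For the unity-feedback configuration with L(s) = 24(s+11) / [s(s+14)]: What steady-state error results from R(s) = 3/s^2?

System type = 1 (one pole at s=0).
K_v = lim_{s→0} s·L(s) = 24·11 / (14) = 132/7.
e_ss = 3/K_v = 3/(132/7) = 7/44.

7/44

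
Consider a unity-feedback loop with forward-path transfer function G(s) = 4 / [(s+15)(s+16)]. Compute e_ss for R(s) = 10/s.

600/61

G(s) has no factors of s in the denominator, so the system is type 0.
K_p = lim_{s→0} G(s) = 4 / (15·16) = 1/60.
e_ss = 10/(1 + K_p) = 10/(61/60) = 600/61.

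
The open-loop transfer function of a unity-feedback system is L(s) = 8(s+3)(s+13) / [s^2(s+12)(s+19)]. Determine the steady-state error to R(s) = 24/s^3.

228/13

The open loop has two poles at the origin → type 2 system.
K_a = lim_{s→0} s^2·L(s) = 8·3·13 / (12·19) = 26/19.
r(t) = 12t^2 gives R(s) = 24/s^3.
e_ss = 24/K_a = 24/(26/19) = 228/13.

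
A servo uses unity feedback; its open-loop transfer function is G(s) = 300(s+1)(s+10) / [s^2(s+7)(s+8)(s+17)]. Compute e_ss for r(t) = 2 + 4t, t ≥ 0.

0

System type = 2 (two poles at s=0). By superposition:
  • 2: tracked with zero error.
  • 4t: tracked with zero error.
Total e_ss = 0.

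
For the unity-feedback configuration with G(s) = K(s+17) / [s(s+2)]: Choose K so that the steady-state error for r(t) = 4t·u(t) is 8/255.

One free integrator in G(s): this is a type 1 system.
K_v = lim_{s→0} s·G(s) = K·17 / (2) = 8.5·K.
e_ss = 4/K_v = 8/255 ⇒ K_v = 127.5 ⇒ K = 127.5/8.5 = 15.

15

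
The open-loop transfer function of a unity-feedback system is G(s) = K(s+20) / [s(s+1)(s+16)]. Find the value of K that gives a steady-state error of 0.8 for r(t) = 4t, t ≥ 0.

The open loop has one pole at the origin → type 1 system.
K_v = lim_{s→0} s·G(s) = K·20 / (1·16) = 1.25·K.
e_ss = 4/K_v = 0.8 ⇒ K_v = 5 ⇒ K = 5/1.25 = 4.

4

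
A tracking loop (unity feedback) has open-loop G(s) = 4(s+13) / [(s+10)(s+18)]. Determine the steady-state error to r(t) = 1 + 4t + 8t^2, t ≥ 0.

G(s) has no factors of s in the denominator, so the system is type 0. Treating each term separately:
  • 1: e_ss = 1/(1+K_p) with K_p=13/45 → 45/58.
  • 4t: a type-0 system cannot track it, e_ss → ∞.
  • 8t^2: a type-0 system cannot track it, e_ss → ∞.
The unbounded component dominates.

infinity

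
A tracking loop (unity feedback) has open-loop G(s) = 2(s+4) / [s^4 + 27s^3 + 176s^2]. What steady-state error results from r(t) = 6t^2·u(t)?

Lowest-order denominator term is 176s^2, so the open loop has 2 poles at the origin → type 2 system.
K_a = lim_{s→0} s^2·G(s) = 2·4 / 176 = 1/22.
r(t) = 6t^2 gives R(s) = 12/s^3.
e_ss = 12/K_a = 12/(1/22) = 264.

264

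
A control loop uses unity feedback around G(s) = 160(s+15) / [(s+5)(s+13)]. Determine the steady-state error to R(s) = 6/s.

78/493

The open loop has no poles at the origin → type 0 system.
K_p = lim_{s→0} G(s) = 160·15 / (5·13) = 480/13.
e_ss = 6/(1 + K_p) = 6/(493/13) = 78/493.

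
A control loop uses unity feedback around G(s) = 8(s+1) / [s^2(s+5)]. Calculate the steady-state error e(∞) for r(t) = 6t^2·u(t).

Two free integrators in G(s): this is a type 2 system.
K_a = lim_{s→0} s^2·G(s) = 8·1 / (5) = 1.6.
r(t) = 6t^2 gives R(s) = 12/s^3.
e_ss = 12/K_a = 12/1.6 = 7.5.

7.5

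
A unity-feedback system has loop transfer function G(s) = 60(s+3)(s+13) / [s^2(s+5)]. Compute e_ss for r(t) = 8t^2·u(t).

4/117

System type = 2 (two poles at s=0).
K_a = lim_{s→0} s^2·G(s) = 60·3·13 / (5) = 468.
r(t) = 8t^2 gives R(s) = 16/s^3.
e_ss = 16/K_a = 16/468 = 4/117.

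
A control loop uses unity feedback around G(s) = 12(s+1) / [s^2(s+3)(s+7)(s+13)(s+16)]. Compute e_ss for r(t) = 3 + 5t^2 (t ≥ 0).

Two free integrators in G(s): this is a type 2 system. By superposition:
  • 3: tracked with zero error.
  • 5t^2: e_ss = 10/K_a with K_a=1/364 → 3640.
Total e_ss = 3640.

3640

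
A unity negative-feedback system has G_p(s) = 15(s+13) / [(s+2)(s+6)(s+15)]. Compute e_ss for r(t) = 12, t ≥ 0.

5.76

No free integrators in G_p(s): this is a type 0 system.
K_p = lim_{s→0} G_p(s) = 15·13 / (2·6·15) = 13/12.
e_ss = 12/(1 + K_p) = 12/(25/12) = 5.76.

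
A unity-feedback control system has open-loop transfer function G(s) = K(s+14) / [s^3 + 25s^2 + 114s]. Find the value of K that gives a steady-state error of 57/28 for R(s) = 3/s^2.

12

The denominator has no term below 114s — 1 pole at s=0, type 1.
K_v = lim_{s→0} s·G(s) = K·14 / 114 = (7/57)·K.
e_ss = 3/K_v = 57/28 ⇒ K_v = 28/19 ⇒ K = (28/19)/(7/57) = 12.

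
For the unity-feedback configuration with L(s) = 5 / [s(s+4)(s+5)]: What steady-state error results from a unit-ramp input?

The open loop has one pole at the origin → type 1 system.
K_v = lim_{s→0} s·L(s) = 5 / (4·5) = 0.25.
e_ss = 1/K_v = 1/0.25 = 4.

4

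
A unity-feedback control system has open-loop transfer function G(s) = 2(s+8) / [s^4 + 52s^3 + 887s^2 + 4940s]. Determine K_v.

Factoring s from the denominator leaves a polynomial with constant term 4940, so the system is type 1.
K_v = lim_{s→0} s·G(s) = 2·8 / 4940 = 4/1235.

4/1235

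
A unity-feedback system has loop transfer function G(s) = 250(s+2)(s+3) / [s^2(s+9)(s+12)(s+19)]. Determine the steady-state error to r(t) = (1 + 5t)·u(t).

Two free integrators in G(s): this is a type 2 system. By superposition:
  • 1: tracked with zero error.
  • 5t: tracked with zero error.
Total e_ss = 0.

0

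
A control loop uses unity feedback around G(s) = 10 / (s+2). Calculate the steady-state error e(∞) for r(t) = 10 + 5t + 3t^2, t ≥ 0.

infinity

The open loop has no poles at the origin → type 0 system. Taking each input component in turn:
  • 10: e_ss = 10/(1+K_p) with K_p=5 → 5/3.
  • 5t: a type-0 system cannot track it, e_ss → ∞.
  • 3t^2: a type-0 system cannot track it, e_ss → ∞.
The unbounded component dominates.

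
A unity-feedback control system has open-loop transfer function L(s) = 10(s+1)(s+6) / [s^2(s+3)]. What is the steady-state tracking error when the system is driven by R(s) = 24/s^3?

The open loop has two poles at the origin → type 2 system.
K_a = lim_{s→0} s^2·L(s) = 10·1·6 / (3) = 20.
r(t) = 12t^2 gives R(s) = 24/s^3.
e_ss = 24/K_a = 24/20 = 1.2.

1.2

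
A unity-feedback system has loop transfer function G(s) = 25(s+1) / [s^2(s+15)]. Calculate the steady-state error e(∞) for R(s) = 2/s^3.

The open loop has two poles at the origin → type 2 system.
K_a = lim_{s→0} s^2·G(s) = 25·1 / (15) = 5/3.
r(t) = t^2 gives R(s) = 2/s^3.
e_ss = 2/K_a = 2/(5/3) = 1.2.

1.2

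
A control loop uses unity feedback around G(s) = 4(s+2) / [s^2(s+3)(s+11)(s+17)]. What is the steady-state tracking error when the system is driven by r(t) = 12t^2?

Two free integrators in G(s): this is a type 2 system.
K_a = lim_{s→0} s^2·G(s) = 4·2 / (3·11·17) = 8/561.
r(t) = 12t^2 gives R(s) = 24/s^3.
e_ss = 24/K_a = 24/(8/561) = 1683.

1683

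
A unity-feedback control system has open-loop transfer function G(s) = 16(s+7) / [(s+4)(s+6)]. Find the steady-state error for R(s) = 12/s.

36/17

No free integrators in G(s): this is a type 0 system.
K_p = lim_{s→0} G(s) = 16·7 / (4·6) = 14/3.
e_ss = 12/(1 + K_p) = 12/(17/3) = 36/17.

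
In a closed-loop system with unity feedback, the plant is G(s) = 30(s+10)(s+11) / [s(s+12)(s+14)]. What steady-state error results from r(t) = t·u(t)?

14/275

G(s) has one factor of s in the denominator, so the system is type 1.
K_v = lim_{s→0} s·G(s) = 30·10·11 / (12·14) = 275/14.
e_ss = 1/K_v = 1/(275/14) = 14/275.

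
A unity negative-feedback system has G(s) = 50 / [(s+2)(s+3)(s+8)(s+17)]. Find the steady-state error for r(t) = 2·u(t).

816/433

The open loop has no poles at the origin → type 0 system.
K_p = lim_{s→0} G(s) = 50 / (2·3·8·17) = 25/408.
e_ss = 2/(1 + K_p) = 2/(433/408) = 816/433.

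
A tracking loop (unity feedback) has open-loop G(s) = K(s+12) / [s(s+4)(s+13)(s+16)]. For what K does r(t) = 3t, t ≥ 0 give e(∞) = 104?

G(s) has one factor of s in the denominator, so the system is type 1.
K_v = lim_{s→0} s·G(s) = K·12 / (4·13·16) = (3/208)·K.
e_ss = 3/K_v = 104 ⇒ K_v = 3/104 ⇒ K = (3/104)/(3/208) = 2.

2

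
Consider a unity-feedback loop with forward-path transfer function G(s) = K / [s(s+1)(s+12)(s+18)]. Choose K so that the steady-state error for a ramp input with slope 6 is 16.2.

G(s) has one factor of s in the denominator, so the system is type 1.
K_v = lim_{s→0} s·G(s) = K / (1·12·18) = (1/216)·K.
e_ss = 6/K_v = 16.2 ⇒ K_v = 10/27 ⇒ K = (10/27)/(1/216) = 80.

80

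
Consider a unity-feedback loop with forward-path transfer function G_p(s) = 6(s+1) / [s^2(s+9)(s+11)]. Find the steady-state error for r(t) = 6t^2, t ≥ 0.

198

The open loop has two poles at the origin → type 2 system.
K_a = lim_{s→0} s^2·G_p(s) = 6·1 / (9·11) = 2/33.
r(t) = 6t^2 gives R(s) = 12/s^3.
e_ss = 12/K_a = 12/(2/33) = 198.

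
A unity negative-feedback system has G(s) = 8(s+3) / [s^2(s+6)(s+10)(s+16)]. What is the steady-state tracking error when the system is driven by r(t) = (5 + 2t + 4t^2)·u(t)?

320

Two free integrators in G(s): this is a type 2 system. By superposition:
  • 5: tracked with zero error.
  • 2t: tracked with zero error.
  • 4t^2: e_ss = 8/K_a with K_a=0.025 → 320.
Total e_ss = 320.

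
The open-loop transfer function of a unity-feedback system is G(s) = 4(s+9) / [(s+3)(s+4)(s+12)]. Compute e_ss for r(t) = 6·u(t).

G(s) has no factors of s in the denominator, so the system is type 0.
K_p = lim_{s→0} G(s) = 4·9 / (3·4·12) = 0.25.
e_ss = 6/(1 + K_p) = 6/1.25 = 4.8.

4.8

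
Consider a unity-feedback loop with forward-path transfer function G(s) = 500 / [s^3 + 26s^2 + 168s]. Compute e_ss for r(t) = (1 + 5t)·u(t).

1.68

Lowest-order denominator term is 168s, so the open loop has 1 pole at the origin → type 1 system. By superposition:
  • 1: tracked with zero error.
  • 5t: e_ss = 5/K_v with K_v=125/42 → 1.68.
Total e_ss = 1.68.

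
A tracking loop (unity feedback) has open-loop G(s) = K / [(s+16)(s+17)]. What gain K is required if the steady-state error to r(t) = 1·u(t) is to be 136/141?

10

G(s) has no factors of s in the denominator, so the system is type 0.
K_p = lim_{s→0} G(s) = K / (16·17) = (1/272)·K.
e_ss = 1/(1 + K_p) = 136/141 ⇒ 1 + (1/272)·K = 141/136 ⇒ K = 10.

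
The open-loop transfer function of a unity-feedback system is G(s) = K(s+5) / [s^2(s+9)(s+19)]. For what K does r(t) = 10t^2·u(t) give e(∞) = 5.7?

120

System type = 2 (two poles at s=0).
K_a = lim_{s→0} s^2·G(s) = K·5 / (9·19) = (5/171)·K.
e_ss = 20/K_a = 5.7 ⇒ K_a = 200/57 ⇒ K = (200/57)/(5/171) = 120.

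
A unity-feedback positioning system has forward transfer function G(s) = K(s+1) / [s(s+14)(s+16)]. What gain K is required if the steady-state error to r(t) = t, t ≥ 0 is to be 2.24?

System type = 1 (one pole at s=0).
K_v = lim_{s→0} s·G(s) = K·1 / (14·16) = (1/224)·K.
e_ss = 1/K_v = 2.24 ⇒ K_v = 25/56 ⇒ K = (25/56)/(1/224) = 100.

100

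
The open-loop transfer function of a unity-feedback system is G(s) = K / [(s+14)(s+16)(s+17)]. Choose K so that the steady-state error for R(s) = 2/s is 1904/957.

The open loop has no poles at the origin → type 0 system.
K_p = lim_{s→0} G(s) = K / (14·16·17) = (1/3808)·K.
e_ss = 2/(1 + K_p) = 1904/957 ⇒ 1 + (1/3808)·K = 957/952 ⇒ K = 20.

20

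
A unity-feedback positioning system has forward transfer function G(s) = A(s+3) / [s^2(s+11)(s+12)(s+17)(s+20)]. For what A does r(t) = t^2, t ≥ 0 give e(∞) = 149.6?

G(s) has two factors of s in the denominator, so the system is type 2.
K_a = lim_{s→0} s^2·G(s) = A·3 / (11·12·17·20) = (1/14960)·A.
e_ss = 2/K_a = 149.6 ⇒ K_a = 5/374 ⇒ A = (5/374)/(1/14960) = 200.

200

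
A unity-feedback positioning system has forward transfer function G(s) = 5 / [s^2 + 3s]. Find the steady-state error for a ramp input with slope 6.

Lowest-order denominator term is 3s, so the open loop has 1 pole at the origin → type 1 system.
K_v = lim_{s→0} s·G(s) = 5 / 3 = 5/3.
e_ss = 6/K_v = 6/(5/3) = 3.6.

3.6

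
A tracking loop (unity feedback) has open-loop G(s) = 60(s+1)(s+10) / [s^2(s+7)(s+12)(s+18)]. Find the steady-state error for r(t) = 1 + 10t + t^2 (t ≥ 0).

5.04

The open loop has two poles at the origin → type 2 system. Treating each term separately:
  • 1: tracked with zero error.
  • 10t: tracked with zero error.
  • t^2: e_ss = 2/K_a with K_a=25/63 → 5.04.
Total e_ss = 5.04.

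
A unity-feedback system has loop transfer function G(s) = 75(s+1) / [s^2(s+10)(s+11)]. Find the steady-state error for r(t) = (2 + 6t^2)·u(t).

17.6

G(s) has two factors of s in the denominator, so the system is type 2. Taking each input component in turn:
  • 2: tracked with zero error.
  • 6t^2: e_ss = 12/K_a with K_a=15/22 → 17.6.
Total e_ss = 17.6.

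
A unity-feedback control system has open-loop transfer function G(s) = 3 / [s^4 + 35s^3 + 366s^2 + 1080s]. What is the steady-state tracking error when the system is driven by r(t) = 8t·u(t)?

2880

Factoring s from the denominator leaves a polynomial with constant term 1080, so the system is type 1.
K_v = lim_{s→0} s·G(s) = 3 / 1080 = 1/360.
e_ss = 8/K_v = 8/(1/360) = 2880.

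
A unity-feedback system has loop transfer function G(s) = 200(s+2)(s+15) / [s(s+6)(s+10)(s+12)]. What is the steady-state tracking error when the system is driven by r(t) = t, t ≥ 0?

0.12

The open loop has one pole at the origin → type 1 system.
K_v = lim_{s→0} s·G(s) = 200·2·15 / (6·10·12) = 25/3.
e_ss = 1/K_v = 1/(25/3) = 0.12.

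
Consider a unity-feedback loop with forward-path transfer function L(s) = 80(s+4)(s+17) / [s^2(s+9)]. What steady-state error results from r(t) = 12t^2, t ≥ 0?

Two free integrators in L(s): this is a type 2 system.
K_a = lim_{s→0} s^2·L(s) = 80·4·17 / (9) = 5440/9.
r(t) = 12t^2 gives R(s) = 24/s^3.
e_ss = 24/K_a = 24/(5440/9) = 27/680.

27/680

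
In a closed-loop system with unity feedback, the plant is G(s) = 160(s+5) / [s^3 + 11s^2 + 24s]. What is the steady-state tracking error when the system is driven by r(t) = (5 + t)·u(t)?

Lowest-order denominator term is 24s, so the open loop has 1 pole at the origin → type 1 system. Taking each input component in turn:
  • 5: tracked with zero error.
  • t: e_ss = 1/K_v with K_v=100/3 → 0.03.
Total e_ss = 0.03.

0.03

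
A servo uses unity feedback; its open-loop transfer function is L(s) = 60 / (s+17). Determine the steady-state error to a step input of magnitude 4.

68/77

System type = 0 (no poles at s=0).
K_p = lim_{s→0} L(s) = 60 / (17) = 60/17.
e_ss = 4/(1 + K_p) = 4/(77/17) = 68/77.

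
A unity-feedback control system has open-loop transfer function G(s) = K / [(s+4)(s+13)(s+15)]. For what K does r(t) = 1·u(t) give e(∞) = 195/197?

8

System type = 0 (no poles at s=0).
K_p = lim_{s→0} G(s) = K / (4·13·15) = (1/780)·K.
e_ss = 1/(1 + K_p) = 195/197 ⇒ 1 + (1/780)·K = 197/195 ⇒ K = 8.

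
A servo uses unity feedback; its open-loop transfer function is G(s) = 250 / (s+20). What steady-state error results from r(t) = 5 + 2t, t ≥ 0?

System type = 0 (no poles at s=0). Treating each term separately:
  • 5: e_ss = 5/(1+K_p) with K_p=12.5 → 10/27.
  • 2t: a type-0 system cannot track it, e_ss → ∞.
The unbounded component dominates.

infinity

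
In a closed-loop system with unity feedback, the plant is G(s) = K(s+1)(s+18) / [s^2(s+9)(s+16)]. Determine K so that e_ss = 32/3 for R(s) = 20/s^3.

15

System type = 2 (two poles at s=0).
K_a = lim_{s→0} s^2·G(s) = K·1·18 / (9·16) = 0.125·K.
e_ss = 20/K_a = 32/3 ⇒ K_a = 1.875 ⇒ K = 1.875/0.125 = 15.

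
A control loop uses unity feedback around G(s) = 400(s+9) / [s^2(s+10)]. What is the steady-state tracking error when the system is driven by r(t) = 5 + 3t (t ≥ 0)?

0

The open loop has two poles at the origin → type 2 system. By superposition:
  • 5: tracked with zero error.
  • 3t: tracked with zero error.
Total e_ss = 0.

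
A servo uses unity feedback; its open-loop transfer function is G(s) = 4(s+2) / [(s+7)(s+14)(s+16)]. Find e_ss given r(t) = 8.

G(s) has no factors of s in the denominator, so the system is type 0.
K_p = lim_{s→0} G(s) = 4·2 / (7·14·16) = 1/196.
e_ss = 8/(1 + K_p) = 8/(197/196) = 1568/197.

1568/197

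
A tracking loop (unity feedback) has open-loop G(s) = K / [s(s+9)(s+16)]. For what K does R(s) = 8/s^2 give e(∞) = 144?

One free integrator in G(s): this is a type 1 system.
K_v = lim_{s→0} s·G(s) = K / (9·16) = (1/144)·K.
e_ss = 8/K_v = 144 ⇒ K_v = 1/18 ⇒ K = (1/18)/(1/144) = 8.

8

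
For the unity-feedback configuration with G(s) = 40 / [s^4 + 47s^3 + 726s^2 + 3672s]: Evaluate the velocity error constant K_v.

Lowest-order denominator term is 3672s, so the open loop has 1 pole at the origin → type 1 system.
K_v = lim_{s→0} s·G(s) = 40 / 3672 = 5/459.

5/459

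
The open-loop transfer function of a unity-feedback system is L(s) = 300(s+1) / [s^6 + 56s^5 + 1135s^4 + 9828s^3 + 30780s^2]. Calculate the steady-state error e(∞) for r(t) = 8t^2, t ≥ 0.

1641.6

Lowest-order denominator term is 30780s^2, so the open loop has 2 poles at the origin → type 2 system.
K_a = lim_{s→0} s^2·L(s) = 300·1 / 30780 = 5/513.
r(t) = 8t^2 gives R(s) = 16/s^3.
e_ss = 16/K_a = 16/(5/513) = 1641.6.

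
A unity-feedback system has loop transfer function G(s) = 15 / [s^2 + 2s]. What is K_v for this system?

7.5

Lowest-order denominator term is 2s, so the open loop has 1 pole at the origin → type 1 system.
K_v = lim_{s→0} s·G(s) = 15 / 2 = 7.5.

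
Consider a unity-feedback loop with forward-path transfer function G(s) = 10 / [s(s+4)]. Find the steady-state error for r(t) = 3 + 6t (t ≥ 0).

2.4

One free integrator in G(s): this is a type 1 system. Treating each term separately:
  • 3: tracked with zero error.
  • 6t: e_ss = 6/K_v with K_v=2.5 → 2.4.
Total e_ss = 2.4.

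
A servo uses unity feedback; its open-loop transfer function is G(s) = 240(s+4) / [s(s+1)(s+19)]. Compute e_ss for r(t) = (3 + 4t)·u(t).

One free integrator in G(s): this is a type 1 system. Taking each input component in turn:
  • 3: tracked with zero error.
  • 4t: e_ss = 4/K_v with K_v=960/19 → 19/240.
Total e_ss = 19/240.

19/240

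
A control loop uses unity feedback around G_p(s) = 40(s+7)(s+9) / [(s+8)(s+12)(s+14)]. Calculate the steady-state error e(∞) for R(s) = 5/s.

G_p(s) has no factors of s in the denominator, so the system is type 0.
K_p = lim_{s→0} G_p(s) = 40·7·9 / (8·12·14) = 1.875.
e_ss = 5/(1 + K_p) = 5/2.875 = 40/23.

40/23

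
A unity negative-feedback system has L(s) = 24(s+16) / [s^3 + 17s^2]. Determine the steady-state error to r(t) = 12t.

0

Lowest-order denominator term is 17s^2, so the open loop has 2 poles at the origin → type 2 system.
A type-2 system has K_v = ∞, so it tracks a ramp input with zero steady-state error.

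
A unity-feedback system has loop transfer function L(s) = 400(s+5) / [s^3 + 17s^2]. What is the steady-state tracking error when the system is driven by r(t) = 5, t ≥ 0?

The denominator has no term below 17s^2 — 2 poles at s=0, type 2.
A type-2 system has K_p = ∞, so it tracks a step input with zero steady-state error.

0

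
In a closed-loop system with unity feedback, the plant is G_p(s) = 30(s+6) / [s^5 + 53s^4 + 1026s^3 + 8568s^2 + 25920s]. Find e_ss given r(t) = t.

144

The denominator has no term below 25920s — 1 pole at s=0, type 1.
K_v = lim_{s→0} s·G_p(s) = 30·6 / 25920 = 1/144.
e_ss = 1/K_v = 1/(1/144) = 144.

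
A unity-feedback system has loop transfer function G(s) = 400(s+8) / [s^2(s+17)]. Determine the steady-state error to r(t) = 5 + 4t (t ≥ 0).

Two free integrators in G(s): this is a type 2 system. By superposition:
  • 5: tracked with zero error.
  • 4t: tracked with zero error.
Total e_ss = 0.

0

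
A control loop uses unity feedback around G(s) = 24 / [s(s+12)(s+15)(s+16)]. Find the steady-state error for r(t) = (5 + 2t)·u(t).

240

System type = 1 (one pole at s=0). Taking each input component in turn:
  • 5: tracked with zero error.
  • 2t: e_ss = 2/K_v with K_v=1/120 → 240.
Total e_ss = 240.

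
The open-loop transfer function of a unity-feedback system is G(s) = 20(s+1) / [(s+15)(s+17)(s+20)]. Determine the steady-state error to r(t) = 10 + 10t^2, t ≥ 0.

infinity

G(s) has no factors of s in the denominator, so the system is type 0. Treating each term separately:
  • 10: e_ss = 10/(1+K_p) with K_p=1/255 → 1275/128.
  • 10t^2: a type-0 system cannot track it, e_ss → ∞.
The unbounded component dominates.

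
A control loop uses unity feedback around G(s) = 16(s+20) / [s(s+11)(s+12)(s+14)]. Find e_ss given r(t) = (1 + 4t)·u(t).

23.1

The open loop has one pole at the origin → type 1 system. By superposition:
  • 1: tracked with zero error.
  • 4t: e_ss = 4/K_v with K_v=40/231 → 23.1.
Total e_ss = 23.1.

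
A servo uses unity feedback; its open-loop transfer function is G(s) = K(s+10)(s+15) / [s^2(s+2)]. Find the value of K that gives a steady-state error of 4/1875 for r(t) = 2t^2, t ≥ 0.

The open loop has two poles at the origin → type 2 system.
K_a = lim_{s→0} s^2·G(s) = K·10·15 / (2) = 75·K.
e_ss = 4/K_a = 4/1875 ⇒ K_a = 1875 ⇒ K = 1875/75 = 25.

25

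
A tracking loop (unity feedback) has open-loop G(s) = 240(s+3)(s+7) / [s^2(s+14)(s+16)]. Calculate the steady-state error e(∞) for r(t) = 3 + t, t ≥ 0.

0

Two free integrators in G(s): this is a type 2 system. Treating each term separately:
  • 3: tracked with zero error.
  • t: tracked with zero error.
Total e_ss = 0.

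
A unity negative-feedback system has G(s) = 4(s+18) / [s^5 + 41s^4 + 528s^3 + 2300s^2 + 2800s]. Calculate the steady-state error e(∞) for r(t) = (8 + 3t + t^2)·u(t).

infinity

Lowest-order denominator term is 2800s, so the open loop has 1 pole at the origin → type 1 system. Taking each input component in turn:
  • 8: tracked with zero error.
  • 3t: e_ss = 3/K_v with K_v=9/350 → 350/3.
  • t^2: a type-1 system cannot track it, e_ss → ∞.
The unbounded component dominates.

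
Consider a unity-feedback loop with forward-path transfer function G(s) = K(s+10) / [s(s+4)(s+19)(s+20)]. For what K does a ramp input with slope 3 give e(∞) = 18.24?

25

The open loop has one pole at the origin → type 1 system.
K_v = lim_{s→0} s·G(s) = K·10 / (4·19·20) = (1/152)·K.
e_ss = 3/K_v = 18.24 ⇒ K_v = 25/152 ⇒ K = (25/152)/(1/152) = 25.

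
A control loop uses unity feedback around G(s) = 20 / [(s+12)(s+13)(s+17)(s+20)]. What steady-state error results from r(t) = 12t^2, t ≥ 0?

infinity

No free integrators in G(s): this is a type 0 system.
K_a = lim_{s→0} s^2·G(s) = 0; the steady-state error to this parabolic input grows without bound.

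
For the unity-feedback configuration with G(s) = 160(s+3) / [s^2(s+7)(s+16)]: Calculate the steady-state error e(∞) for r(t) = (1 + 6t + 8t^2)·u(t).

The open loop has two poles at the origin → type 2 system. Taking each input component in turn:
  • 1: tracked with zero error.
  • 6t: tracked with zero error.
  • 8t^2: e_ss = 16/K_a with K_a=30/7 → 56/15.
Total e_ss = 56/15.

56/15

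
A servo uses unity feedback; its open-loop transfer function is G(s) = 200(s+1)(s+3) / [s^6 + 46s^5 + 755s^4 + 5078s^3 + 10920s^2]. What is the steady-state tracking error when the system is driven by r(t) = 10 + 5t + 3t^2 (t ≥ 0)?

The denominator has no term below 10920s^2 — 2 poles at s=0, type 2. Taking each input component in turn:
  • 10: tracked with zero error.
  • 5t: tracked with zero error.
  • 3t^2: e_ss = 6/K_a with K_a=5/91 → 109.2.
Total e_ss = 109.2.

109.2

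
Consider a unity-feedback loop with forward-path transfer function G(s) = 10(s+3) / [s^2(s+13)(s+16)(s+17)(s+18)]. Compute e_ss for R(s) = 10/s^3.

21216

System type = 2 (two poles at s=0).
K_a = lim_{s→0} s^2·G(s) = 10·3 / (13·16·17·18) = 5/10608.
r(t) = 5t^2 gives R(s) = 10/s^3.
e_ss = 10/K_a = 10/(5/10608) = 21216.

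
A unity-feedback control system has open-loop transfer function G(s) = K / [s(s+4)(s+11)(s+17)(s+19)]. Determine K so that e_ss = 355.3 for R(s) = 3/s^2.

One free integrator in G(s): this is a type 1 system.
K_v = lim_{s→0} s·G(s) = K / (4·11·17·19) = (1/14212)·K.
e_ss = 3/K_v = 355.3 ⇒ K_v = 30/3553 ⇒ K = (30/3553)/(1/14212) = 120.

120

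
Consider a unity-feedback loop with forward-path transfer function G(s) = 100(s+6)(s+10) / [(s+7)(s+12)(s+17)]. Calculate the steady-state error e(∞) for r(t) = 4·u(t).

476/619

The open loop has no poles at the origin → type 0 system.
K_p = lim_{s→0} G(s) = 100·6·10 / (7·12·17) = 500/119.
e_ss = 4/(1 + K_p) = 4/(619/119) = 476/619.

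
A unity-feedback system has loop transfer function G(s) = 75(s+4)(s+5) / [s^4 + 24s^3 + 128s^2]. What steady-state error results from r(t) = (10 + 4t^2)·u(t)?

Lowest-order denominator term is 128s^2, so the open loop has 2 poles at the origin → type 2 system. By superposition:
  • 10: tracked with zero error.
  • 4t^2: e_ss = 8/K_a with K_a=375/32 → 256/375.
Total e_ss = 256/375.

256/375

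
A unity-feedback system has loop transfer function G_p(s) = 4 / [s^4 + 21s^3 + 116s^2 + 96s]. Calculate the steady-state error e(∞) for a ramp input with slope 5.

The denominator has no term below 96s — 1 pole at s=0, type 1.
K_v = lim_{s→0} s·G_p(s) = 4 / 96 = 1/24.
e_ss = 5/K_v = 5/(1/24) = 120.

120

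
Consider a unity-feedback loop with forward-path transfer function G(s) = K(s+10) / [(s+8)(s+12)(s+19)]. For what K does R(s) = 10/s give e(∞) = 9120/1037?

No free integrators in G(s): this is a type 0 system.
K_p = lim_{s→0} G(s) = K·10 / (8·12·19) = (5/912)·K.
e_ss = 10/(1 + K_p) = 9120/1037 ⇒ 1 + (5/912)·K = 1037/912 ⇒ K = 25.

25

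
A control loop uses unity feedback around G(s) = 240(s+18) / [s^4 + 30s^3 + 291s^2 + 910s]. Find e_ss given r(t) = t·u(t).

91/432

Lowest-order denominator term is 910s, so the open loop has 1 pole at the origin → type 1 system.
K_v = lim_{s→0} s·G(s) = 240·18 / 910 = 432/91.
e_ss = 1/K_v = 1/(432/91) = 91/432.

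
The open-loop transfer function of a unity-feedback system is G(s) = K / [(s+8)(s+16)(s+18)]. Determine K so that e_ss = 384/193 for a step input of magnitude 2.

G(s) has no factors of s in the denominator, so the system is type 0.
K_p = lim_{s→0} G(s) = K / (8·16·18) = (1/2304)·K.
e_ss = 2/(1 + K_p) = 384/193 ⇒ 1 + (1/2304)·K = 193/192 ⇒ K = 12.

12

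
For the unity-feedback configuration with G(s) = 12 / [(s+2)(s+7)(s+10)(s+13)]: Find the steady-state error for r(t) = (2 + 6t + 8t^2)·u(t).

No free integrators in G(s): this is a type 0 system. Taking each input component in turn:
  • 2: e_ss = 2/(1+K_p) with K_p=3/455 → 455/229.
  • 6t: a type-0 system cannot track it, e_ss → ∞.
  • 8t^2: a type-0 system cannot track it, e_ss → ∞.
The unbounded component dominates.

infinity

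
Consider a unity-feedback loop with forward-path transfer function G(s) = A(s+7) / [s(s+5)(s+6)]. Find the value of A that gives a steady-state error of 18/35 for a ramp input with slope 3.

25

System type = 1 (one pole at s=0).
K_v = lim_{s→0} s·G(s) = A·7 / (5·6) = (7/30)·A.
e_ss = 3/K_v = 18/35 ⇒ K_v = 35/6 ⇒ A = (35/6)/(7/30) = 25.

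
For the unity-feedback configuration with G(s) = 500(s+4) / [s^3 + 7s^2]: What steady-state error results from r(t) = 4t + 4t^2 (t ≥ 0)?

The denominator has no term below 7s^2 — 2 poles at s=0, type 2. Treating each term separately:
  • 4t: tracked with zero error.
  • 4t^2: e_ss = 8/K_a with K_a=2000/7 → 0.028.
Total e_ss = 0.028.

0.028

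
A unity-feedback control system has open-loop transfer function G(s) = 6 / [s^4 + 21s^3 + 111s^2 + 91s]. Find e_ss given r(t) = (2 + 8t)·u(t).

Lowest-order denominator term is 91s, so the open loop has 1 pole at the origin → type 1 system. By superposition:
  • 2: tracked with zero error.
  • 8t: e_ss = 8/K_v with K_v=6/91 → 364/3.
Total e_ss = 364/3.

364/3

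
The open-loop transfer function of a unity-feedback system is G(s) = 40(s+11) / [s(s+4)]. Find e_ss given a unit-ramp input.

The open loop has one pole at the origin → type 1 system.
K_v = lim_{s→0} s·G(s) = 40·11 / (4) = 110.
e_ss = 1/K_v = 1/110.

1/110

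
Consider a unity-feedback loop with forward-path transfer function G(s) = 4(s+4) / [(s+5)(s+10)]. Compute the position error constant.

0.32

No free integrators in G(s): this is a type 0 system.
K_p = lim_{s→0} G(s) = 4·4 / (5·10) = 0.32.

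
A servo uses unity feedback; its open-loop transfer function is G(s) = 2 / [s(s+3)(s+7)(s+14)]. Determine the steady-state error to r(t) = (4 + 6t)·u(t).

882

System type = 1 (one pole at s=0). Taking each input component in turn:
  • 4: tracked with zero error.
  • 6t: e_ss = 6/K_v with K_v=1/147 → 882.
Total e_ss = 882.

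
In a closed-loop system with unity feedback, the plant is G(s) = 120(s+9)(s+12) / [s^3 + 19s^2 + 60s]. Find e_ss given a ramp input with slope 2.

The denominator has no term below 60s — 1 pole at s=0, type 1.
K_v = lim_{s→0} s·G(s) = 120·9·12 / 60 = 216.
e_ss = 2/K_v = 2/216 = 1/108.

1/108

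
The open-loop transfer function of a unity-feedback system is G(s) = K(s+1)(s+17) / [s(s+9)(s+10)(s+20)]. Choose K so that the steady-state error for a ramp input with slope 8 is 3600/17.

4

One free integrator in G(s): this is a type 1 system.
K_v = lim_{s→0} s·G(s) = K·1·17 / (9·10·20) = (17/1800)·K.
e_ss = 8/K_v = 3600/17 ⇒ K_v = 17/450 ⇒ K = (17/450)/(17/1800) = 4.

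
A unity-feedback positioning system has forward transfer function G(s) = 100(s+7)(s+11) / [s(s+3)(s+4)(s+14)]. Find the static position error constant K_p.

infinity

K_p = lim_{s→0} G(s); with 1 pole at the origin the limit diverges, so K_p = ∞.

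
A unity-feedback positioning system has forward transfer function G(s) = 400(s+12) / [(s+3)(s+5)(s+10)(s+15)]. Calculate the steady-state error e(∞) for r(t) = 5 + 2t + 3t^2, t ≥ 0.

No free integrators in G(s): this is a type 0 system. Treating each term separately:
  • 5: e_ss = 5/(1+K_p) with K_p=32/15 → 75/47.
  • 2t: a type-0 system cannot track it, e_ss → ∞.
  • 3t^2: a type-0 system cannot track it, e_ss → ∞.
The unbounded component dominates.

infinity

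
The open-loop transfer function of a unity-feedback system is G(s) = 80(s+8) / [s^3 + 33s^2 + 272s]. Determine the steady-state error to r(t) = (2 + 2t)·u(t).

Factoring s from the denominator leaves a polynomial with constant term 272, so the system is type 1. By superposition:
  • 2: tracked with zero error.
  • 2t: e_ss = 2/K_v with K_v=40/17 → 0.85.
Total e_ss = 0.85.

0.85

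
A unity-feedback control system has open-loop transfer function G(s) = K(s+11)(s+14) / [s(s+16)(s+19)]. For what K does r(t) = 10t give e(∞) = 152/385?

System type = 1 (one pole at s=0).
K_v = lim_{s→0} s·G(s) = K·11·14 / (16·19) = (77/152)·K.
e_ss = 10/K_v = 152/385 ⇒ K_v = 1925/76 ⇒ K = (1925/76)/(77/152) = 50.

50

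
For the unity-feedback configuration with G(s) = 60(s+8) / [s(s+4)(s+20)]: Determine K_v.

6

System type = 1 (one pole at s=0).
K_v = lim_{s→0} s·G(s) = 60·8 / (4·20) = 6.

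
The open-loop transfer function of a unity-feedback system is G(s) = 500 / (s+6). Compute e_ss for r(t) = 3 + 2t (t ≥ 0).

System type = 0 (no poles at s=0). By superposition:
  • 3: e_ss = 3/(1+K_p) with K_p=250/3 → 9/253.
  • 2t: a type-0 system cannot track it, e_ss → ∞.
The unbounded component dominates.

infinity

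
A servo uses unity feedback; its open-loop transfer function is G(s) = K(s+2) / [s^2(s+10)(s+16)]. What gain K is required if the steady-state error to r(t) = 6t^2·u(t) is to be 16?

System type = 2 (two poles at s=0).
K_a = lim_{s→0} s^2·G(s) = K·2 / (10·16) = 0.0125·K.
e_ss = 12/K_a = 16 ⇒ K_a = 0.75 ⇒ K = 0.75/0.0125 = 60.

60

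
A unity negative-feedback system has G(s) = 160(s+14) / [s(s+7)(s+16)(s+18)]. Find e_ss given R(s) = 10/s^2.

9

One free integrator in G(s): this is a type 1 system.
K_v = lim_{s→0} s·G(s) = 160·14 / (7·16·18) = 10/9.
e_ss = 10/K_v = 10/(10/9) = 9.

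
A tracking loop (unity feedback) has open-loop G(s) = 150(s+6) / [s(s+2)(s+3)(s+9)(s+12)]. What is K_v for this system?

25/18

The open loop has one pole at the origin → type 1 system.
K_v = lim_{s→0} s·G(s) = 150·6 / (2·3·9·12) = 25/18.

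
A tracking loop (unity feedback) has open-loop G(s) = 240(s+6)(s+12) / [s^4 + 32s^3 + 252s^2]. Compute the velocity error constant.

infinity

K_v = lim_{s→0} s·G(s); with 2 poles at the origin the limit diverges, so K_v = ∞.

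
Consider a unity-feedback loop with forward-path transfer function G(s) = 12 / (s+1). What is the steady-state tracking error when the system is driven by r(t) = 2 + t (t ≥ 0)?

System type = 0 (no poles at s=0). Treating each term separately:
  • 2: e_ss = 2/(1+K_p) with K_p=12 → 2/13.
  • t: a type-0 system cannot track it, e_ss → ∞.
The unbounded component dominates.

infinity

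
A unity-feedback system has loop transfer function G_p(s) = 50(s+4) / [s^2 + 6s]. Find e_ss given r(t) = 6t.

Lowest-order denominator term is 6s, so the open loop has 1 pole at the origin → type 1 system.
K_v = lim_{s→0} s·G_p(s) = 50·4 / 6 = 100/3.
e_ss = 6/K_v = 6/(100/3) = 0.18.

0.18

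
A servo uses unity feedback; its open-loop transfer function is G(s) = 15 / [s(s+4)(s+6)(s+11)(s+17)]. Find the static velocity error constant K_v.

One free integrator in G(s): this is a type 1 system.
K_v = lim_{s→0} s·G(s) = 15 / (4·6·11·17) = 5/1496.

5/1496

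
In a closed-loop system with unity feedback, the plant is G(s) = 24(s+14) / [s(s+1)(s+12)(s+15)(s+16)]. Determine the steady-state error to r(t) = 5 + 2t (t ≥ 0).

The open loop has one pole at the origin → type 1 system. By superposition:
  • 5: tracked with zero error.
  • 2t: e_ss = 2/K_v with K_v=7/60 → 120/7.
Total e_ss = 120/7.

120/7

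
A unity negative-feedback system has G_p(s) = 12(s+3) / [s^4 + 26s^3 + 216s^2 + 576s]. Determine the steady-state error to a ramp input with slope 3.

The denominator has no term below 576s — 1 pole at s=0, type 1.
K_v = lim_{s→0} s·G_p(s) = 12·3 / 576 = 0.0625.
e_ss = 3/K_v = 3/0.0625 = 48.

48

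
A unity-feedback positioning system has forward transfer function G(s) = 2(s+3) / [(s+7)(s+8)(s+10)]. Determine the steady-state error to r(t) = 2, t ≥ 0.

The open loop has no poles at the origin → type 0 system.
K_p = lim_{s→0} G(s) = 2·3 / (7·8·10) = 3/280.
e_ss = 2/(1 + K_p) = 2/(283/280) = 560/283.

560/283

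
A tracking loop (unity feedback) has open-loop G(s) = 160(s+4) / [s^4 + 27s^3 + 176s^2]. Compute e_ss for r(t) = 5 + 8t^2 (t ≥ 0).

4.4

Factoring s^2 from the denominator leaves a polynomial with constant term 176, so the system is type 2. Taking each input component in turn:
  • 5: tracked with zero error.
  • 8t^2: e_ss = 16/K_a with K_a=40/11 → 4.4.
Total e_ss = 4.4.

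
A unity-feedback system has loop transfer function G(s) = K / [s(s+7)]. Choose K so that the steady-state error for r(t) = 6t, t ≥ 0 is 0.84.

50

One free integrator in G(s): this is a type 1 system.
K_v = lim_{s→0} s·G(s) = K / (7) = (1/7)·K.
e_ss = 6/K_v = 0.84 ⇒ K_v = 50/7 ⇒ K = (50/7)/(1/7) = 50.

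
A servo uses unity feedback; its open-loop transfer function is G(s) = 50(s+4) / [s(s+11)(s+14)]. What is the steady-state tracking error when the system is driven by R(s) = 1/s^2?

0.77

The open loop has one pole at the origin → type 1 system.
K_v = lim_{s→0} s·G(s) = 50·4 / (11·14) = 100/77.
e_ss = 1/K_v = 1/(100/77) = 0.77.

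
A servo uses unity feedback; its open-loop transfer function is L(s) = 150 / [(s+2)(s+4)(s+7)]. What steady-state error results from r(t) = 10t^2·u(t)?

infinity

System type = 0 (no poles at s=0).
K_a = lim_{s→0} s^2·L(s) = 0; the steady-state error to this parabolic input grows without bound.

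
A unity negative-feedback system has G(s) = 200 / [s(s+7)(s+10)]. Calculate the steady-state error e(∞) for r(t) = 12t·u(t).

4.2

G(s) has one factor of s in the denominator, so the system is type 1.
K_v = lim_{s→0} s·G(s) = 200 / (7·10) = 20/7.
e_ss = 12/K_v = 12/(20/7) = 4.2.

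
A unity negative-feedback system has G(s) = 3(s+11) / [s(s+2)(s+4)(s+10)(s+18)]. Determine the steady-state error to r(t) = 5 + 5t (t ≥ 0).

The open loop has one pole at the origin → type 1 system. By superposition:
  • 5: tracked with zero error.
  • 5t: e_ss = 5/K_v with K_v=11/480 → 2400/11.
Total e_ss = 2400/11.

2400/11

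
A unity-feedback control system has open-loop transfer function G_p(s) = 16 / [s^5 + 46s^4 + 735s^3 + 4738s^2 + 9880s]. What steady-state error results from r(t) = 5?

0

The denominator has no term below 9880s — 1 pole at s=0, type 1.
A type-1 system has K_p = ∞, so it tracks a step input with zero steady-state error.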